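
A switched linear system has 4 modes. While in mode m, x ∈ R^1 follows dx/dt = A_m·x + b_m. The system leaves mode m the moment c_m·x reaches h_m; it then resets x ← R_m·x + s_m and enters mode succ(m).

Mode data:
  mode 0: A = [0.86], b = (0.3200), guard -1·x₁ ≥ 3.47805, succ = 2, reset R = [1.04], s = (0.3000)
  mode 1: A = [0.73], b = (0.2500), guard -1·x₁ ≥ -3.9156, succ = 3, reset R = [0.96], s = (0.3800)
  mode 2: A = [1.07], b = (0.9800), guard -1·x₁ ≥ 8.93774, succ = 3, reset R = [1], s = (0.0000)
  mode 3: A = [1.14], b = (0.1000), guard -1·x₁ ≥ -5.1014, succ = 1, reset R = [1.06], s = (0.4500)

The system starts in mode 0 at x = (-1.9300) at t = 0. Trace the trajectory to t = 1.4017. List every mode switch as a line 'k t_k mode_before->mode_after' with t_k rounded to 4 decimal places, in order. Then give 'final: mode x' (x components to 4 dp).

Mode 0: guard c·x = 3.4781 hit at Δt = 0.8023 (t = 0.8023), x⁻ = (-3.4780) → reset → x⁺ = (-3.3172), jump to mode 2
Mode 2: flow for 0.5994 to horizon, guard not reached → x = (-5.4761)

1 0.8023 0->2
final: 2 -5.4761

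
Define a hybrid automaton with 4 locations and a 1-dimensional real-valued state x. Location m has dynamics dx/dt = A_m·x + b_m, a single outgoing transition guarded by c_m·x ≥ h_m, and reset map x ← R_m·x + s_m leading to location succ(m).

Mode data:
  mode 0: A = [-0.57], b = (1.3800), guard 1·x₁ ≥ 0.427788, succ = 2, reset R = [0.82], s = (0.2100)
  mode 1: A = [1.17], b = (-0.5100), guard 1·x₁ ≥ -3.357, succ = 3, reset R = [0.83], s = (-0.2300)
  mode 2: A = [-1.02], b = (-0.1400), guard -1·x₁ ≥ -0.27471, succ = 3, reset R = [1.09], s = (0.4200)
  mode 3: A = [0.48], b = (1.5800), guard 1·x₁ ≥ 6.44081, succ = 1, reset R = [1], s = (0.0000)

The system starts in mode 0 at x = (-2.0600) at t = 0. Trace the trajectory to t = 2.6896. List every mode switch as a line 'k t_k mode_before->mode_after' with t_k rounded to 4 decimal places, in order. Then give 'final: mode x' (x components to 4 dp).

Mode 0: guard c·x = 0.4278 hit at Δt = 1.4212 (t = 1.4212), x⁻ = (0.4278) → reset → x⁺ = (0.5608), jump to mode 2
Mode 2: guard c·x = -0.2747 hit at Δt = 0.5170 (t = 1.9382), x⁻ = (0.2747) → reset → x⁺ = (0.7194), jump to mode 3
Mode 3: flow for 0.7514 to horizon, guard not reached → x = (2.4614)

1 1.4212 0->2
2 1.9382 2->3
final: 3 2.4614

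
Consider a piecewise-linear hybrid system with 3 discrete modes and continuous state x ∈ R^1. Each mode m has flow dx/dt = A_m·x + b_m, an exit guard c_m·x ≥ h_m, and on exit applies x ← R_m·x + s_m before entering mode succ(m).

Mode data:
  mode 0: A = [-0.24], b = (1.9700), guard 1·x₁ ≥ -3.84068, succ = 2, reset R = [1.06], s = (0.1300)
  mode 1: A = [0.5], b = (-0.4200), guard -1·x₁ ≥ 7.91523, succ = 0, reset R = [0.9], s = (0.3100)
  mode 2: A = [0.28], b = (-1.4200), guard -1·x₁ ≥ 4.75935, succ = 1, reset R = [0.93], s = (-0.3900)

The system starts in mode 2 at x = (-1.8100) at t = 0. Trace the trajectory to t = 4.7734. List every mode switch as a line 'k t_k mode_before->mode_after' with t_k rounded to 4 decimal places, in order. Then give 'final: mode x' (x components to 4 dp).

1 1.2739 2->1
2 2.1477 1->0
3 3.0666 0->2
4 3.3770 2->1
5 4.2508 1->0
final: 0 -5.0428

Mode 2: guard c·x = 4.7594 hit at Δt = 1.2739 (t = 1.2739), x⁻ = (-4.7594) → reset → x⁺ = (-4.8162), jump to mode 1
Mode 1: guard c·x = 7.9152 hit at Δt = 0.8738 (t = 2.1477), x⁻ = (-7.9152) → reset → x⁺ = (-6.8137), jump to mode 0
Mode 0: guard c·x = -3.8407 hit at Δt = 0.9189 (t = 3.0666), x⁻ = (-3.8407) → reset → x⁺ = (-3.9411), jump to mode 2
Mode 2: guard c·x = 4.7594 hit at Δt = 0.3104 (t = 3.3770), x⁻ = (-4.7593) → reset → x⁺ = (-4.8162), jump to mode 1
Mode 1: guard c·x = 7.9152 hit at Δt = 0.8738 (t = 4.2508), x⁻ = (-7.9152) → reset → x⁺ = (-6.8137), jump to mode 0
Mode 0: flow for 0.5226 to horizon, guard not reached → x = (-5.0428)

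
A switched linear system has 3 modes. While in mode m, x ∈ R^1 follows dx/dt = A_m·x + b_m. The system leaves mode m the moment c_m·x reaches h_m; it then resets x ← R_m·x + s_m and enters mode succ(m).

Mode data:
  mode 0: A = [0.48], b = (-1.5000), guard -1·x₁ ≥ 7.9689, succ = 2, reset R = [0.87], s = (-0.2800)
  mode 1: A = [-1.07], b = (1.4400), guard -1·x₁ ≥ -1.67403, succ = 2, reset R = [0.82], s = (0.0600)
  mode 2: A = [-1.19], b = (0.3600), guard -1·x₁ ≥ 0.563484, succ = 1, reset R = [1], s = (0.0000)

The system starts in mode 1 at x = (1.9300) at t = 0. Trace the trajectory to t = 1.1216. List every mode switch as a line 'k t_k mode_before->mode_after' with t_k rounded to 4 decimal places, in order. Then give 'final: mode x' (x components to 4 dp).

Mode 1: guard c·x = -1.6740 hit at Δt = 0.5388 (t = 0.5388), x⁻ = (1.6740) → reset → x⁺ = (1.4327), jump to mode 2
Mode 2: flow for 0.5828 to horizon, guard not reached → x = (0.8674)

1 0.5388 1->2
final: 2 0.8674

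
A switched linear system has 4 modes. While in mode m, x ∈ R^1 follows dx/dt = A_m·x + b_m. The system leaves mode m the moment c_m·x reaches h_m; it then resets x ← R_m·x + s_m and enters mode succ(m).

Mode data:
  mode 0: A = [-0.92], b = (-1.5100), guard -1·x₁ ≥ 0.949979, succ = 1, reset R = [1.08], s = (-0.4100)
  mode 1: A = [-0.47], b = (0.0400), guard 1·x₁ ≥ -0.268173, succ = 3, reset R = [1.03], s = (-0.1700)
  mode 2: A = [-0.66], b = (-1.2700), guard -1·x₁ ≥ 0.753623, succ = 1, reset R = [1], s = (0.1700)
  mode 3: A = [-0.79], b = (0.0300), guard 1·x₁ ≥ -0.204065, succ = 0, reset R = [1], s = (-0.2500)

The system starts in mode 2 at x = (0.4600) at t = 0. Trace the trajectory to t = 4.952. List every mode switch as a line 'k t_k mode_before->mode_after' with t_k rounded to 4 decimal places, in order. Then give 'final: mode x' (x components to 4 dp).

Mode 2: guard c·x = 0.7536 hit at Δt = 1.0778 (t = 1.0778), x⁻ = (-0.7536) → reset → x⁺ = (-0.5836), jump to mode 1
Mode 1: guard c·x = -0.2682 hit at Δt = 1.3577 (t = 2.4355), x⁻ = (-0.2682) → reset → x⁺ = (-0.4462), jump to mode 3
Mode 3: guard c·x = -0.2041 hit at Δt = 0.8777 (t = 3.3132), x⁻ = (-0.2041) → reset → x⁺ = (-0.4541), jump to mode 0
Mode 0: guard c·x = 0.9500 hit at Δt = 0.5878 (t = 3.9010), x⁻ = (-0.9500) → reset → x⁺ = (-1.4360), jump to mode 1
Mode 1: flow for 1.0510 to horizon, guard not reached → x = (-0.8431)

1 1.0778 2->1
2 2.4355 1->3
3 3.3132 3->0
4 3.9010 0->1
final: 1 -0.8431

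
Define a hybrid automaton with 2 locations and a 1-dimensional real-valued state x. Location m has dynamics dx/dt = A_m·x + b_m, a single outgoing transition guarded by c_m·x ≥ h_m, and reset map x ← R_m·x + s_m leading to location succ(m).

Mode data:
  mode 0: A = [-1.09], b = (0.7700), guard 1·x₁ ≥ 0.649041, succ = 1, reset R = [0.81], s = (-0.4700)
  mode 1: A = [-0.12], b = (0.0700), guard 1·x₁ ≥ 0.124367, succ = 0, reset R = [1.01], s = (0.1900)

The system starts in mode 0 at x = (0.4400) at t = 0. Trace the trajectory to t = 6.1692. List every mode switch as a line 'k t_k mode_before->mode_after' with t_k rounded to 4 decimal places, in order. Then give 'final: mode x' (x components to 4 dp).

1 1.4086 0->1
2 2.5701 1->0
3 4.3302 0->1
4 5.4917 1->0
final: 0 0.5197

Mode 0: guard c·x = 0.6490 hit at Δt = 1.4086 (t = 1.4086), x⁻ = (0.6490) → reset → x⁺ = (0.0557), jump to mode 1
Mode 1: guard c·x = 0.1244 hit at Δt = 1.1615 (t = 2.5701), x⁻ = (0.1244) → reset → x⁺ = (0.3156), jump to mode 0
Mode 0: guard c·x = 0.6490 hit at Δt = 1.7601 (t = 4.3302), x⁻ = (0.6490) → reset → x⁺ = (0.0557), jump to mode 1
Mode 1: guard c·x = 0.1244 hit at Δt = 1.1615 (t = 5.4917), x⁻ = (0.1244) → reset → x⁺ = (0.3156), jump to mode 0
Mode 0: flow for 0.6775 to horizon, guard not reached → x = (0.5197)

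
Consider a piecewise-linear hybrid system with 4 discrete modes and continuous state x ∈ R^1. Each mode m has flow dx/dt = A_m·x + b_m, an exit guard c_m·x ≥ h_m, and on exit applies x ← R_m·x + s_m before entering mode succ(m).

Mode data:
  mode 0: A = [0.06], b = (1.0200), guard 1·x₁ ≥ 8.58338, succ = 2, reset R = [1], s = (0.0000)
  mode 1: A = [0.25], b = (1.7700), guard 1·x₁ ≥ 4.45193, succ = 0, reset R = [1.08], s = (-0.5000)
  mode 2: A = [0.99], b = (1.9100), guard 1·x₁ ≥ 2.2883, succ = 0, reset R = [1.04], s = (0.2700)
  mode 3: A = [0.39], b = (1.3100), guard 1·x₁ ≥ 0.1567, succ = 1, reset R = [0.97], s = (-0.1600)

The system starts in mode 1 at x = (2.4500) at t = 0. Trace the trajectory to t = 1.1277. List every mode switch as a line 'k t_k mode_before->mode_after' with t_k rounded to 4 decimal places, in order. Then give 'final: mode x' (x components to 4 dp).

1 0.7627 1->0
final: 0 4.7799

Mode 1: guard c·x = 4.4519 hit at Δt = 0.7627 (t = 0.7627), x⁻ = (4.4519) → reset → x⁺ = (4.3081), jump to mode 0
Mode 0: flow for 0.3650 to horizon, guard not reached → x = (4.7799)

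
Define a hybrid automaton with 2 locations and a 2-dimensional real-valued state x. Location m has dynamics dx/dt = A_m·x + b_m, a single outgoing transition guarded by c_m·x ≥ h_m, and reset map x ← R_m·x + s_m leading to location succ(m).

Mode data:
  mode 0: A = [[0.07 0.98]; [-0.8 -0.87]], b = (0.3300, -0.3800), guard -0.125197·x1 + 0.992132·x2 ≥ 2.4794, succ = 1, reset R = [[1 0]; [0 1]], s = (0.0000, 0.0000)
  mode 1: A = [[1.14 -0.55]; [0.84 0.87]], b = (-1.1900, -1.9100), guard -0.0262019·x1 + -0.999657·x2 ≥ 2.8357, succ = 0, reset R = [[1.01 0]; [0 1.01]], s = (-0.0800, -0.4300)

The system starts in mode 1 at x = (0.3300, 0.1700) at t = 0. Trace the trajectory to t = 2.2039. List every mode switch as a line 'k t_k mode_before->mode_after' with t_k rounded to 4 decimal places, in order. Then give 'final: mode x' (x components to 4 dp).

1 1.0274 1->0
final: 0 -2.2560 -0.4044

Mode 1: guard c·x = 2.8357 hit at Δt = 1.0274 (t = 1.0274), x⁻ = (-0.4280, -2.8255) → reset → x⁺ = (-0.5123, -3.2837), jump to mode 0
Mode 0: flow for 1.1765 to horizon, guard not reached → x = (-2.2560, -0.4044)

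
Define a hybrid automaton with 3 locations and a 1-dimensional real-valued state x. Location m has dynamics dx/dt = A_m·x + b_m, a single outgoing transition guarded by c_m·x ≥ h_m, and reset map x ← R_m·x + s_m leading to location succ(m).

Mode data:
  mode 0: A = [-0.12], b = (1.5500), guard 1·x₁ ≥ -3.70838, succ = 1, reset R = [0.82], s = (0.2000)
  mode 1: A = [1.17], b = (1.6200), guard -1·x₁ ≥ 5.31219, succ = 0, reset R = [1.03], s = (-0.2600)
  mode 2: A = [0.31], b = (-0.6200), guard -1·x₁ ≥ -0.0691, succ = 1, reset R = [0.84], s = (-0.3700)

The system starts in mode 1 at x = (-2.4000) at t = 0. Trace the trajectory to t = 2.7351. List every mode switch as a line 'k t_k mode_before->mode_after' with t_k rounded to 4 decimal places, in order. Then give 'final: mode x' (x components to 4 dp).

1 1.1562 1->0
2 2.1132 0->1
final: 1 -4.3993

Mode 1: guard c·x = 5.3122 hit at Δt = 1.1562 (t = 1.1562), x⁻ = (-5.3122) → reset → x⁺ = (-5.7316), jump to mode 0
Mode 0: guard c·x = -3.7084 hit at Δt = 0.9570 (t = 2.1132), x⁻ = (-3.7084) → reset → x⁺ = (-2.8409), jump to mode 1
Mode 1: flow for 0.6219 to horizon, guard not reached → x = (-4.3993)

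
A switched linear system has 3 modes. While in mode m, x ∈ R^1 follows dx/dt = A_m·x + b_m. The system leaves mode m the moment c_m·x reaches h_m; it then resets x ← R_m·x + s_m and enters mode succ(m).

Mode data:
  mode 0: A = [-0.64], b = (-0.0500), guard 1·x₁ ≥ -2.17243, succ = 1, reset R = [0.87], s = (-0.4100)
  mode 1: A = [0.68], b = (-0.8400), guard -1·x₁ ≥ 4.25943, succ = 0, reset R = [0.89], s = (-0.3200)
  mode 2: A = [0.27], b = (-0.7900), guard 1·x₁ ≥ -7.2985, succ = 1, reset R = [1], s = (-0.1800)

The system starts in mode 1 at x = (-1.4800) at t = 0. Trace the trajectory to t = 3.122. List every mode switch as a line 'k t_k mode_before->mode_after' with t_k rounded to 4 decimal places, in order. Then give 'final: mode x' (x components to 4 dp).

Mode 1: guard c·x = 4.2594 hit at Δt = 1.0366 (t = 1.0366), x⁻ = (-4.2594) → reset → x⁺ = (-4.1109), jump to mode 0
Mode 0: guard c·x = -2.1724 hit at Δt = 1.0238 (t = 2.0604), x⁻ = (-2.1724) → reset → x⁺ = (-2.3000), jump to mode 1
Mode 1: guard c·x = 4.2594 hit at Δt = 0.6485 (t = 2.7089), x⁻ = (-4.2594) → reset → x⁺ = (-4.1109), jump to mode 0
Mode 0: flow for 0.4131 to horizon, guard not reached → x = (-3.1740)

1 1.0366 1->0
2 2.0604 0->1
3 2.7089 1->0
final: 0 -3.1740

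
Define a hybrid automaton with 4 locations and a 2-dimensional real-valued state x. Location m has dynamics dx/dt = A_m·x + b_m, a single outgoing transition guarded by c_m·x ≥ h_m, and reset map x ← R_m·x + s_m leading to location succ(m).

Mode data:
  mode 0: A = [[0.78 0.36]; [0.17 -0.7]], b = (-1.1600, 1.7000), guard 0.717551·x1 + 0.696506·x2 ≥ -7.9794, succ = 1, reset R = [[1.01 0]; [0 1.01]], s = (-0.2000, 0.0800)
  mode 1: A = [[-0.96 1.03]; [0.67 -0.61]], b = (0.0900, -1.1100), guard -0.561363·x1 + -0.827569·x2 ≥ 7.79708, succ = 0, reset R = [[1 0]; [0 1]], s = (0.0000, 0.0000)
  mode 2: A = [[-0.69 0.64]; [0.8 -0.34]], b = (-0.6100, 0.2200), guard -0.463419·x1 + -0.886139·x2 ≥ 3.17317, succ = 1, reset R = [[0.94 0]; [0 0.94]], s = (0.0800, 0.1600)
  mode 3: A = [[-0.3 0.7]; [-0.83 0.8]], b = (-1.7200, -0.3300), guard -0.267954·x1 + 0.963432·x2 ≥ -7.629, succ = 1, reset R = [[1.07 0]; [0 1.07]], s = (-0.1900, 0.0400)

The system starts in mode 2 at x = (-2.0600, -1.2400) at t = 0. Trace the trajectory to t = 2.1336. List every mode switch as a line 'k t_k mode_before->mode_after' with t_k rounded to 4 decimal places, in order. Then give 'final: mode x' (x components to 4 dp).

1 1.2112 2->1
final: 1 -2.4918 -3.0251

Mode 2: guard c·x = 3.1732 hit at Δt = 1.2112 (t = 1.2112), x⁻ = (-2.3785, -2.3370) → reset → x⁺ = (-2.1558, -2.0368), jump to mode 1
Mode 1: flow for 0.9224 to horizon, guard not reached → x = (-2.4918, -3.0251)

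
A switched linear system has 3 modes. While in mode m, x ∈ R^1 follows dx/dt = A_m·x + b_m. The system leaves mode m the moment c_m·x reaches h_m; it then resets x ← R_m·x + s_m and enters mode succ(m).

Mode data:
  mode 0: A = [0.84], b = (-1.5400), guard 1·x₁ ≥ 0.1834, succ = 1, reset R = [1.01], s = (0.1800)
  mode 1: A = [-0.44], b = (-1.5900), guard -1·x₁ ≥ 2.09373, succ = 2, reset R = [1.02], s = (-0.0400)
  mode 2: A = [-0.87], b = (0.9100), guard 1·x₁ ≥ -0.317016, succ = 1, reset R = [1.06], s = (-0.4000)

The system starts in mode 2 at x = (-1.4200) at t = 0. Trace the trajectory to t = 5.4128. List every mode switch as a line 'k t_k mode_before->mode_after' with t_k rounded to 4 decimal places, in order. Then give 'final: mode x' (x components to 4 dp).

1 0.6815 2->1
2 2.1322 1->2
3 3.1209 2->1
4 4.5716 1->2
final: 2 -0.5037

Mode 2: guard c·x = -0.3170 hit at Δt = 0.6815 (t = 0.6815), x⁻ = (-0.3170) → reset → x⁺ = (-0.7360), jump to mode 1
Mode 1: guard c·x = 2.0937 hit at Δt = 1.4507 (t = 2.1322), x⁻ = (-2.0937) → reset → x⁺ = (-2.1756), jump to mode 2
Mode 2: guard c·x = -0.3170 hit at Δt = 0.9887 (t = 3.1209), x⁻ = (-0.3170) → reset → x⁺ = (-0.7360), jump to mode 1
Mode 1: guard c·x = 2.0937 hit at Δt = 1.4507 (t = 4.5716), x⁻ = (-2.0937) → reset → x⁺ = (-2.1756), jump to mode 2
Mode 2: flow for 0.8412 to horizon, guard not reached → x = (-0.5037)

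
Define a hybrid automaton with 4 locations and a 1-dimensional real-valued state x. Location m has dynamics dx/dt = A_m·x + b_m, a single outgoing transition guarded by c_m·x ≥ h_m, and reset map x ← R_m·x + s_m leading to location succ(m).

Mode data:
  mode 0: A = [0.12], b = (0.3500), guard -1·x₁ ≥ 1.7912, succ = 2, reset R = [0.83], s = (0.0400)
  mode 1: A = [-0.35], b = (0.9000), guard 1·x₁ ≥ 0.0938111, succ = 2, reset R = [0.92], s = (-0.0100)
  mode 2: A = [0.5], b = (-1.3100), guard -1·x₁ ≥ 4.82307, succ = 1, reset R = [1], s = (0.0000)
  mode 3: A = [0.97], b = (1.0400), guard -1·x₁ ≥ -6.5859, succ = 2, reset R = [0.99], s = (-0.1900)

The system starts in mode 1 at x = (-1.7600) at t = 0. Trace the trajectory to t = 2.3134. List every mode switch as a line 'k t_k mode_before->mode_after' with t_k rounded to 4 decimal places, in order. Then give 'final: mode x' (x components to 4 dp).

1 1.5960 1->2
final: 2 -1.0212

Mode 1: guard c·x = 0.0938 hit at Δt = 1.5960 (t = 1.5960), x⁻ = (0.0938) → reset → x⁺ = (0.0763), jump to mode 2
Mode 2: flow for 0.7174 to horizon, guard not reached → x = (-1.0212)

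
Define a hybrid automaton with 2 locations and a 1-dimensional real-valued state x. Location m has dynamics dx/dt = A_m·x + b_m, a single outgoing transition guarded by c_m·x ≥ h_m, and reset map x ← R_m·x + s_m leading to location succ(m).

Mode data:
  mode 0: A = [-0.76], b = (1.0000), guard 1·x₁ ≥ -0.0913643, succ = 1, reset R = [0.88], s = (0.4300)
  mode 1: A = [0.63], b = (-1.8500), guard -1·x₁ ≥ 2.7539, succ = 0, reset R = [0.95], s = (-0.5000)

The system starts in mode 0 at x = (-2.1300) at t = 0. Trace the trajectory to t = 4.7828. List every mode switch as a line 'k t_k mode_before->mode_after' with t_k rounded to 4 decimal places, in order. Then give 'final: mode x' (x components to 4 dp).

Mode 0: guard c·x = -0.0914 hit at Δt = 1.1784 (t = 1.1784), x⁻ = (-0.0914) → reset → x⁺ = (0.3496), jump to mode 1
Mode 1: guard c·x = 2.7539 hit at Δt = 1.2513 (t = 2.4297), x⁻ = (-2.7539) → reset → x⁺ = (-3.1162), jump to mode 0
Mode 0: guard c·x = -0.0914 hit at Δt = 1.5096 (t = 3.9393), x⁻ = (-0.0914) → reset → x⁺ = (0.3496), jump to mode 1
Mode 1: flow for 0.8435 to horizon, guard not reached → x = (-1.4647)

1 1.1784 0->1
2 2.4297 1->0
3 3.9393 0->1
final: 1 -1.4647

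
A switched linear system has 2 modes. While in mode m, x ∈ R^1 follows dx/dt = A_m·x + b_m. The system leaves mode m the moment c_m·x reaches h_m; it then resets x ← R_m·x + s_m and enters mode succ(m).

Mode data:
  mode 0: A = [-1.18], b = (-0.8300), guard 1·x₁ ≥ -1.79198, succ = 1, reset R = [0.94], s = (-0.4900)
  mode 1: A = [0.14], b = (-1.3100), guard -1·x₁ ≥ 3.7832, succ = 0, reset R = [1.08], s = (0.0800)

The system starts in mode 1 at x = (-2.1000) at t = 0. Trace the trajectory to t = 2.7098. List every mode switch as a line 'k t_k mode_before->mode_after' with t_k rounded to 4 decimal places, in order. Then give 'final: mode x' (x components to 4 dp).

Mode 1: guard c·x = 3.7832 hit at Δt = 0.9791 (t = 0.9791), x⁻ = (-3.7832) → reset → x⁺ = (-4.0059), jump to mode 0
Mode 0: guard c·x = -1.7920 hit at Δt = 0.9405 (t = 1.9196), x⁻ = (-1.7920) → reset → x⁺ = (-2.1745), jump to mode 1
Mode 1: flow for 0.7902 to horizon, guard not reached → x = (-3.5234)

1 0.9791 1->0
2 1.9196 0->1
final: 1 -3.5234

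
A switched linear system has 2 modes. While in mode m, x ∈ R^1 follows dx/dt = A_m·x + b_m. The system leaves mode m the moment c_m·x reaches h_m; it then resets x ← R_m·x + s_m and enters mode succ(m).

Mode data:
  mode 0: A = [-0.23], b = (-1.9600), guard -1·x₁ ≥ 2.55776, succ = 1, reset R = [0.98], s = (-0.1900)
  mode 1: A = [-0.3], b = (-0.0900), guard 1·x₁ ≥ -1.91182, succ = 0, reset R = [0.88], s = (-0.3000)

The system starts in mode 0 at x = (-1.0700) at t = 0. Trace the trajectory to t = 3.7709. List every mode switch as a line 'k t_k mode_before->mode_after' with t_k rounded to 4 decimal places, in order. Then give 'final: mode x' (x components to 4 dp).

1 0.9683 0->1
2 2.2906 1->0
3 2.6910 0->1
final: 1 -2.0334

Mode 0: guard c·x = 2.5578 hit at Δt = 0.9683 (t = 0.9683), x⁻ = (-2.5578) → reset → x⁺ = (-2.6966), jump to mode 1
Mode 1: guard c·x = -1.9118 hit at Δt = 1.3223 (t = 2.2906), x⁻ = (-1.9118) → reset → x⁺ = (-1.9824), jump to mode 0
Mode 0: guard c·x = 2.5578 hit at Δt = 0.4004 (t = 2.6910), x⁻ = (-2.5578) → reset → x⁺ = (-2.6966), jump to mode 1
Mode 1: flow for 1.0799 to horizon, guard not reached → x = (-2.0334)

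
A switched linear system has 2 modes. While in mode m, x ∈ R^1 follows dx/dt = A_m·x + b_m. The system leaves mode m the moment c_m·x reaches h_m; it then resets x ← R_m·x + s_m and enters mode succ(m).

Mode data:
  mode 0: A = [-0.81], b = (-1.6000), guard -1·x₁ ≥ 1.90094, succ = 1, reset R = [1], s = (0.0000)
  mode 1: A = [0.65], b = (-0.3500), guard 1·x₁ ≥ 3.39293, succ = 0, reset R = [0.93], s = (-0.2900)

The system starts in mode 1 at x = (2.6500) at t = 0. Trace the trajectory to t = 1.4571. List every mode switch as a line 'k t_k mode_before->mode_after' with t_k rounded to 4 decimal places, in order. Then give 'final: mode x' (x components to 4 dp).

1 0.4638 1->0
final: 0 0.1898

Mode 1: guard c·x = 3.3929 hit at Δt = 0.4638 (t = 0.4638), x⁻ = (3.3929) → reset → x⁺ = (2.8654), jump to mode 0
Mode 0: flow for 0.9933 to horizon, guard not reached → x = (0.1898)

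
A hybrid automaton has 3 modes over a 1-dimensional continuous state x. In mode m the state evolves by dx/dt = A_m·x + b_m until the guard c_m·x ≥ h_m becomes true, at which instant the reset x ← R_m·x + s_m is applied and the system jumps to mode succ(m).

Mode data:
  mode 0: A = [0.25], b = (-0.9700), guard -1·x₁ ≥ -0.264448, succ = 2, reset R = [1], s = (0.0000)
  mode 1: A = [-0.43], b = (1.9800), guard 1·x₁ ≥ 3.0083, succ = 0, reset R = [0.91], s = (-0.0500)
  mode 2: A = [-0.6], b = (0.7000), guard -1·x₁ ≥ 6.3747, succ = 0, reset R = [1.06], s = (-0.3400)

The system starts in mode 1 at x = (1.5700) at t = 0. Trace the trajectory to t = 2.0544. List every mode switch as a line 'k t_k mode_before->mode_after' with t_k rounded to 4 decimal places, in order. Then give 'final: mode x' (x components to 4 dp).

1 1.4939 1->0
final: 0 2.5082

Mode 1: guard c·x = 3.0083 hit at Δt = 1.4939 (t = 1.4939), x⁻ = (3.0083) → reset → x⁺ = (2.6876), jump to mode 0
Mode 0: flow for 0.5605 to horizon, guard not reached → x = (2.5082)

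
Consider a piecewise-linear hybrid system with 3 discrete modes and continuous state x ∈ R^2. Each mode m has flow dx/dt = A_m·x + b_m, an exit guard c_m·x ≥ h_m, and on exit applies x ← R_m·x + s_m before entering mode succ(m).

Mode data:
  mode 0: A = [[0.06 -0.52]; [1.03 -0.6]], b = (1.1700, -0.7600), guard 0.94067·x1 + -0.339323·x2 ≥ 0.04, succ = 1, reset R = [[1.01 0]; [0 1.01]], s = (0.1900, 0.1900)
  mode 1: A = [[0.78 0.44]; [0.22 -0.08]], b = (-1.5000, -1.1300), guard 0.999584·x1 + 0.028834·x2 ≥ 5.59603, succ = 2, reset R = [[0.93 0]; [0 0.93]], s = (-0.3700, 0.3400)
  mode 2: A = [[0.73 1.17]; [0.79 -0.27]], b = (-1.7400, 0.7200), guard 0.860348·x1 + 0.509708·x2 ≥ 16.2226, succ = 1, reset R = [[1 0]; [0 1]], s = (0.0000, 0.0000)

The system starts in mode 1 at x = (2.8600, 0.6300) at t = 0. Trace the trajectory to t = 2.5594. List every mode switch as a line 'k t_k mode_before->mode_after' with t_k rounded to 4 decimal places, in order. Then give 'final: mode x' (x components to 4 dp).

Mode 1: guard c·x = 5.5960 hit at Δt = 1.5603 (t = 1.5603), x⁻ = (5.5928, 0.1926) → reset → x⁺ = (4.8313, 0.5191), jump to mode 2
Mode 2: flow for 0.9991 to horizon, guard not reached → x = (12.1914, 6.3431)

1 1.5603 1->2
final: 2 12.1914 6.3431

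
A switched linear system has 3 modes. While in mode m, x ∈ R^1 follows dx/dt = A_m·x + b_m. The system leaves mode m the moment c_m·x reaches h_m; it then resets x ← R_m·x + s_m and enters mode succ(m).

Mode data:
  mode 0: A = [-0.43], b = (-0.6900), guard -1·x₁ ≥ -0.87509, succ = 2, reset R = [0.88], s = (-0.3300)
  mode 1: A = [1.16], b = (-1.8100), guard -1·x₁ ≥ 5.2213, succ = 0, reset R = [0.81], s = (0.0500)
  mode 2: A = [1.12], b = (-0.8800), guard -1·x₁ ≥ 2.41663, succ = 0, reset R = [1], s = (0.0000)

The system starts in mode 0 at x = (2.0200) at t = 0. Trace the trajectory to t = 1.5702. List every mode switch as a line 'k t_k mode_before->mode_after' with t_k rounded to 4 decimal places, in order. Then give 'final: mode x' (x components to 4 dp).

Mode 0: guard c·x = -0.8751 hit at Δt = 0.8828 (t = 0.8828), x⁻ = (0.8751) → reset → x⁺ = (0.4401), jump to mode 2
Mode 2: flow for 0.6874 to horizon, guard not reached → x = (0.0393)

1 0.8828 0->2
final: 2 0.0393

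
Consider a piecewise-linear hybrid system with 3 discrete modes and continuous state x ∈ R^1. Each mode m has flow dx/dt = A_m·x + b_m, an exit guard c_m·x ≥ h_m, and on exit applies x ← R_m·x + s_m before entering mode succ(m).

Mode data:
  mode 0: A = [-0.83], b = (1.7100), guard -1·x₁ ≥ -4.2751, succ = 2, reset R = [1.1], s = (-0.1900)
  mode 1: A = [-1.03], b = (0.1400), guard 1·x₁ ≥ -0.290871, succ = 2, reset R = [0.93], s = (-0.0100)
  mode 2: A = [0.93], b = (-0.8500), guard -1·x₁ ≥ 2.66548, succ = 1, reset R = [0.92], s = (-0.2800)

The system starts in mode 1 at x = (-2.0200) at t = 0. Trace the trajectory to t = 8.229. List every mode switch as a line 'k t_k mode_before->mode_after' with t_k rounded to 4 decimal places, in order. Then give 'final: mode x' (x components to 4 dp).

1 1.5725 1->2
2 2.7526 2->1
3 4.6022 1->2
4 5.7823 2->1
5 7.6320 1->2
final: 2 -1.1672

Mode 1: guard c·x = -0.2909 hit at Δt = 1.5725 (t = 1.5725), x⁻ = (-0.2909) → reset → x⁺ = (-0.2805), jump to mode 2
Mode 2: guard c·x = 2.6655 hit at Δt = 1.1801 (t = 2.7526), x⁻ = (-2.6655) → reset → x⁺ = (-2.7322), jump to mode 1
Mode 1: guard c·x = -0.2909 hit at Δt = 1.8496 (t = 4.6022), x⁻ = (-0.2909) → reset → x⁺ = (-0.2805), jump to mode 2
Mode 2: guard c·x = 2.6655 hit at Δt = 1.1801 (t = 5.7823), x⁻ = (-2.6655) → reset → x⁺ = (-2.7322), jump to mode 1
Mode 1: guard c·x = -0.2909 hit at Δt = 1.8496 (t = 7.6320), x⁻ = (-0.2909) → reset → x⁺ = (-0.2805), jump to mode 2
Mode 2: flow for 0.5970 to horizon, guard not reached → x = (-1.1672)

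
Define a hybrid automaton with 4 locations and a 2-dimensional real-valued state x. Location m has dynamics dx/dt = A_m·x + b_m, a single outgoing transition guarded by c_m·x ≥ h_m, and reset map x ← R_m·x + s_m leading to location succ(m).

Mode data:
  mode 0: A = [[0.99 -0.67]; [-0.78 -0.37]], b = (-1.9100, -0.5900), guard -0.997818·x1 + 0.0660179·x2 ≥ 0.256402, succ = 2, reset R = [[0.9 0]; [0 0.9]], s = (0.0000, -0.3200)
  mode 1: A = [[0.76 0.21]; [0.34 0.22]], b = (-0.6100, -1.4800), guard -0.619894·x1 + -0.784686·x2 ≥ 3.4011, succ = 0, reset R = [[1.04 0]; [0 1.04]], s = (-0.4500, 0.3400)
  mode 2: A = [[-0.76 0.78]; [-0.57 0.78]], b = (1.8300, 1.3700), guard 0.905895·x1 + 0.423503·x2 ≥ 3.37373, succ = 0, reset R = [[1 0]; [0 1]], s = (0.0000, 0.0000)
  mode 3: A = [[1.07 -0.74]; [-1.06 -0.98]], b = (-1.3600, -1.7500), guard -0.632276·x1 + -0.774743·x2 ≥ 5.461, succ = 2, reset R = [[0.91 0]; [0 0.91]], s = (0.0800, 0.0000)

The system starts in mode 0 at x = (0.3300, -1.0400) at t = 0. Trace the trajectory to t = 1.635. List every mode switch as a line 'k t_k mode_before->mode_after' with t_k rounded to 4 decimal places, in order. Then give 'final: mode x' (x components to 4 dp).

Mode 0: guard c·x = 0.2564 hit at Δt = 0.5867 (t = 0.5867), x⁻ = (-0.3333, -1.1542) → reset → x⁺ = (-0.3000, -1.3588), jump to mode 2
Mode 2: flow for 1.0483 to horizon, guard not reached → x = (0.5602, -0.9491)

1 0.5867 0->2
final: 2 0.5602 -0.9491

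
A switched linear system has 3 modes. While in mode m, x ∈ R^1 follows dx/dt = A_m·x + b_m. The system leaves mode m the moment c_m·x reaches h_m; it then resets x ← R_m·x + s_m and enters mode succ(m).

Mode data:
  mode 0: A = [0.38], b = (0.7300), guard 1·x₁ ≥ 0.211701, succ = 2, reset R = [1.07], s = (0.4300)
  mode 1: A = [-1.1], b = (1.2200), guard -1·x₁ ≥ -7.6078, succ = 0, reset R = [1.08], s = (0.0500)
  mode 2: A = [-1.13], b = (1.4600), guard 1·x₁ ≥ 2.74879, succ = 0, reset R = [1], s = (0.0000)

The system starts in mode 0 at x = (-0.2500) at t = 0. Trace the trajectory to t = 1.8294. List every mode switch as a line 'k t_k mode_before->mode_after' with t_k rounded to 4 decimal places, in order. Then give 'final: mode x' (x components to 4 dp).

1 0.6420 0->2
final: 2 1.1259

Mode 0: guard c·x = 0.2117 hit at Δt = 0.6420 (t = 0.6420), x⁻ = (0.2117) → reset → x⁺ = (0.6565), jump to mode 2
Mode 2: flow for 1.1874 to horizon, guard not reached → x = (1.1259)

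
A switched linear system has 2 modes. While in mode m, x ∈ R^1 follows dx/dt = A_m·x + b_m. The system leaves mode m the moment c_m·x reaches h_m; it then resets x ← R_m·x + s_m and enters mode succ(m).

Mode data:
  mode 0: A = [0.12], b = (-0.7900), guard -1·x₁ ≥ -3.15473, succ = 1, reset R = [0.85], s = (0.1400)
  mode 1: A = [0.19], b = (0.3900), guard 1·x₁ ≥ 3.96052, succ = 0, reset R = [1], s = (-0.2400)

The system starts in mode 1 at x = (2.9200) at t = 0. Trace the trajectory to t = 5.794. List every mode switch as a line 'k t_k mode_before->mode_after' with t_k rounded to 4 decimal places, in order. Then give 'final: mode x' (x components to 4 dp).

1 1.0000 1->0
2 2.5029 0->1
3 3.6082 1->0
4 5.1111 0->1
final: 1 3.4968

Mode 1: guard c·x = 3.9605 hit at Δt = 1.0000 (t = 1.0000), x⁻ = (3.9605) → reset → x⁺ = (3.7205), jump to mode 0
Mode 0: guard c·x = -3.1547 hit at Δt = 1.5029 (t = 2.5029), x⁻ = (3.1547) → reset → x⁺ = (2.8215), jump to mode 1
Mode 1: guard c·x = 3.9605 hit at Δt = 1.1053 (t = 3.6082), x⁻ = (3.9605) → reset → x⁺ = (3.7205), jump to mode 0
Mode 0: guard c·x = -3.1547 hit at Δt = 1.5029 (t = 5.1111), x⁻ = (3.1547) → reset → x⁺ = (2.8215), jump to mode 1
Mode 1: flow for 0.6829 to horizon, guard not reached → x = (3.4968)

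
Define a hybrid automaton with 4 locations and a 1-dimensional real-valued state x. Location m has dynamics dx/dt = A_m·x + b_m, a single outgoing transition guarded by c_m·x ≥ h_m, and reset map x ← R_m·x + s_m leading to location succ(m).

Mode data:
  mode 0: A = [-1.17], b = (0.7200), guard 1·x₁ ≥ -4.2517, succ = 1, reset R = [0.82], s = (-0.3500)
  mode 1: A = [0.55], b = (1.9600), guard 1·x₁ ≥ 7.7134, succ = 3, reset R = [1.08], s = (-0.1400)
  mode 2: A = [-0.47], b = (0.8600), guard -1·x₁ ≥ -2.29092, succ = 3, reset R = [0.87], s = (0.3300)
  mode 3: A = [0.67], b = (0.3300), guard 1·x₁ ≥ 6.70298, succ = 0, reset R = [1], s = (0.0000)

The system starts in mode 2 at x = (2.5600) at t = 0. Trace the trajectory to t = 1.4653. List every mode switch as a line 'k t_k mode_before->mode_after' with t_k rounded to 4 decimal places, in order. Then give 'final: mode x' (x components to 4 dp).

Mode 2: guard c·x = -2.2909 hit at Δt = 0.9780 (t = 0.9780), x⁻ = (2.2909) → reset → x⁺ = (2.3231), jump to mode 3
Mode 3: flow for 0.4873 to horizon, guard not reached → x = (3.4103)

1 0.9780 2->3
final: 3 3.4103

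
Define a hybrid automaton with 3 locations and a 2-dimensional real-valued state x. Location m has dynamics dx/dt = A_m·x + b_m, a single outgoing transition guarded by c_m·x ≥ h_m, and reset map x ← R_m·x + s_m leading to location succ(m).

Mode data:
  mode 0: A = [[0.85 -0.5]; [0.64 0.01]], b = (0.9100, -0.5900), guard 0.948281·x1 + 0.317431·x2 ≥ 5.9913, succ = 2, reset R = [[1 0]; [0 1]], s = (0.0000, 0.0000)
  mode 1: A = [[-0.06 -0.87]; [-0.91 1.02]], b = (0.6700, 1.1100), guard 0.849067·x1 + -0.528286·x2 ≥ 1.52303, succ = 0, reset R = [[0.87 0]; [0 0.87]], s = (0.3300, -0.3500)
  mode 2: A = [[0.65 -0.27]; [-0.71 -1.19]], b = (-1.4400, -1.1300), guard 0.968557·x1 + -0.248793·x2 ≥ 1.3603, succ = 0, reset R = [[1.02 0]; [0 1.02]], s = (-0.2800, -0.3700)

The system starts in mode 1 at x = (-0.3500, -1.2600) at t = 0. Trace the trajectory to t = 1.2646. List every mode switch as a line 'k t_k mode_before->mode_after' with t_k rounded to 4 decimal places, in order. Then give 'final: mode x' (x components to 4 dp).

Mode 1: guard c·x = 1.5230 hit at Δt = 0.6462 (t = 0.6462), x⁻ = (0.8250, -1.5570) → reset → x⁺ = (1.0477, -1.7046), jump to mode 0
Mode 0: flow for 0.6184 to horizon, guard not reached → x = (3.1552, -1.2796)

1 0.6462 1->0
final: 0 3.1552 -1.2796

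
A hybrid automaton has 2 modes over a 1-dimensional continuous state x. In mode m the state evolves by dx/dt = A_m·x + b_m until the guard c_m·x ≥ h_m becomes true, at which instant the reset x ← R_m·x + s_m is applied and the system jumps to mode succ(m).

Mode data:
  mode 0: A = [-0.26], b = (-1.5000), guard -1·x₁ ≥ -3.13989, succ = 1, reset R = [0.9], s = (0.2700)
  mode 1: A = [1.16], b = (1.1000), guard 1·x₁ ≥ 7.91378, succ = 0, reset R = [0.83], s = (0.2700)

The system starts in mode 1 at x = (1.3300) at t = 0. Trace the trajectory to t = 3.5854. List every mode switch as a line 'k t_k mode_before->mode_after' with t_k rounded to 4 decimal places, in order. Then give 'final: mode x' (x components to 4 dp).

1 1.1710 1->0
2 2.5065 0->1
3 3.1828 1->0
final: 0 5.5854

Mode 1: guard c·x = 7.9138 hit at Δt = 1.1710 (t = 1.1710), x⁻ = (7.9138) → reset → x⁺ = (6.8384), jump to mode 0
Mode 0: guard c·x = -3.1399 hit at Δt = 1.3355 (t = 2.5065), x⁻ = (3.1399) → reset → x⁺ = (3.0959), jump to mode 1
Mode 1: guard c·x = 7.9138 hit at Δt = 0.6763 (t = 3.1828), x⁻ = (7.9138) → reset → x⁺ = (6.8384), jump to mode 0
Mode 0: flow for 0.4026 to horizon, guard not reached → x = (5.5854)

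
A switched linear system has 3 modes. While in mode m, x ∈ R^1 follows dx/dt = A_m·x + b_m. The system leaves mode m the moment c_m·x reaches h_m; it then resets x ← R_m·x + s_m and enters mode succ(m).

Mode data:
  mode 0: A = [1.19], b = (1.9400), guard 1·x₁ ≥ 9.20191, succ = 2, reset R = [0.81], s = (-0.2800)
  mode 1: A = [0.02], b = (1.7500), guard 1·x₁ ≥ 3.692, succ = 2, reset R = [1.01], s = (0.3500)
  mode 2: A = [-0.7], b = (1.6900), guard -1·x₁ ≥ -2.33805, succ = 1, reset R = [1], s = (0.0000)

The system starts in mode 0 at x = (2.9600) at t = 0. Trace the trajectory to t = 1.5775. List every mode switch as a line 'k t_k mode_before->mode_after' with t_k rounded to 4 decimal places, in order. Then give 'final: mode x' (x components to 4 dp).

1 0.7215 0->2
final: 2 5.0283

Mode 0: guard c·x = 9.2019 hit at Δt = 0.7215 (t = 0.7215), x⁻ = (9.2019) → reset → x⁺ = (7.1735), jump to mode 2
Mode 2: flow for 0.8560 to horizon, guard not reached → x = (5.0283)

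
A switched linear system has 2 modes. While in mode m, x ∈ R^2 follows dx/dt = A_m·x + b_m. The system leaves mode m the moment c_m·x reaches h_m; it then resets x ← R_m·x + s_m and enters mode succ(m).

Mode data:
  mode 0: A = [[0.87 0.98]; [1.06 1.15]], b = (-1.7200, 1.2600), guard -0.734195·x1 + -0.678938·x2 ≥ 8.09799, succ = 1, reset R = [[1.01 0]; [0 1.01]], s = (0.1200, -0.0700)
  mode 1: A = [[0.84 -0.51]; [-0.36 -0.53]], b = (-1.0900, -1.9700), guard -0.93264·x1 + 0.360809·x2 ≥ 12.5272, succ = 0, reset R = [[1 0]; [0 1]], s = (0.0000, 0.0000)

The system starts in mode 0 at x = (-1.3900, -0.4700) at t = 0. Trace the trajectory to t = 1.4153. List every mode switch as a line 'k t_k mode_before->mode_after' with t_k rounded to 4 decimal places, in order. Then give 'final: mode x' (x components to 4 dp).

1 0.8605 0->1
final: 1 -10.5128 -2.7821

Mode 0: guard c·x = 8.0980 hit at Δt = 0.8605 (t = 0.8605), x⁻ = (-7.0020, -4.3556) → reset → x⁺ = (-6.9520, -4.4692), jump to mode 1
Mode 1: flow for 0.5548 to horizon, guard not reached → x = (-10.5128, -2.7821)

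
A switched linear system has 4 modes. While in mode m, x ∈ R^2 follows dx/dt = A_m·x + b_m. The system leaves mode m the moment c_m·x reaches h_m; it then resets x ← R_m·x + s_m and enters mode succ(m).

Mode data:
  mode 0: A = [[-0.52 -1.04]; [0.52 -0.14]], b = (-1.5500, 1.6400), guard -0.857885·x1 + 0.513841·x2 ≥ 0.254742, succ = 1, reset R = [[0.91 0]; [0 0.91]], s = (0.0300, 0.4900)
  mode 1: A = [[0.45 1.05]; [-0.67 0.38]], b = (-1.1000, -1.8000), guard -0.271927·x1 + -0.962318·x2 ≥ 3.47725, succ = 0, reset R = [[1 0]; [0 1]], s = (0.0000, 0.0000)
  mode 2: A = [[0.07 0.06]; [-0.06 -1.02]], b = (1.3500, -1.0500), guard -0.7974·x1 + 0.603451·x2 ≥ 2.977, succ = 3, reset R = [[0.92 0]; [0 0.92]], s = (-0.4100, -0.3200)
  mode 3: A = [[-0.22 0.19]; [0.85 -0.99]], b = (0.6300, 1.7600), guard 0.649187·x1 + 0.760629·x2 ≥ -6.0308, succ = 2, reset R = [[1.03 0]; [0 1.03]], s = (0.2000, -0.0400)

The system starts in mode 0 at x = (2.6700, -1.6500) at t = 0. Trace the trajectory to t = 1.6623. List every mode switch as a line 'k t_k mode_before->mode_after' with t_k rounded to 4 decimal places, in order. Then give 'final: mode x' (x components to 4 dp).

1 1.0629 0->1
final: 1 0.3415 0.3957

Mode 0: guard c·x = 0.2547 hit at Δt = 1.0629 (t = 1.0629), x⁻ = (0.3130, 1.0183) → reset → x⁺ = (0.3148, 1.4166), jump to mode 1
Mode 1: flow for 0.5994 to horizon, guard not reached → x = (0.3415, 0.3957)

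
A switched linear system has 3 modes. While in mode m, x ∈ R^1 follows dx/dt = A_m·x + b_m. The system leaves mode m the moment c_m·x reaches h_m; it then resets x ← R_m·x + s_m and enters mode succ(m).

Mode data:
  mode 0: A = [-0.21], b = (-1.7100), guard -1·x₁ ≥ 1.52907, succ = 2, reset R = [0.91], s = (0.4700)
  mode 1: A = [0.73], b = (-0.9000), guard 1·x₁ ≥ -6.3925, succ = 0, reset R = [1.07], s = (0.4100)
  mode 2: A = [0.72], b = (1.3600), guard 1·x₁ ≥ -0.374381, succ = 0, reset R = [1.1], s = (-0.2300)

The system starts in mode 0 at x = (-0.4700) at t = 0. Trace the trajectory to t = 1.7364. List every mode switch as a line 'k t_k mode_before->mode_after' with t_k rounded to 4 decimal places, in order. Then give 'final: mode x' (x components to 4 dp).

1 0.7073 0->2
2 1.3298 2->0
final: 0 -1.2557

Mode 0: guard c·x = 1.5291 hit at Δt = 0.7073 (t = 0.7073), x⁻ = (-1.5291) → reset → x⁺ = (-0.9215), jump to mode 2
Mode 2: guard c·x = -0.3744 hit at Δt = 0.6225 (t = 1.3298), x⁻ = (-0.3744) → reset → x⁺ = (-0.6418), jump to mode 0
Mode 0: flow for 0.4066 to horizon, guard not reached → x = (-1.2557)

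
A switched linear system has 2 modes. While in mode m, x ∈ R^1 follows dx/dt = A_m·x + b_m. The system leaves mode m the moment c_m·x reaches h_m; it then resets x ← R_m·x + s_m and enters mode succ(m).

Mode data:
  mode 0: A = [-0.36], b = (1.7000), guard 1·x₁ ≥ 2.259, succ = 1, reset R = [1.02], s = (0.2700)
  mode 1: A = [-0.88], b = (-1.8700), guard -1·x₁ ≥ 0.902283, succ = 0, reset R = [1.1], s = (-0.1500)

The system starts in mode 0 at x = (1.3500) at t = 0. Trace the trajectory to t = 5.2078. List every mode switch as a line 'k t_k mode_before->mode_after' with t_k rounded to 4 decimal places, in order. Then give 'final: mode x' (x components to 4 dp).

1 0.8725 0->1
2 2.4024 1->0
3 4.8121 0->1
final: 1 1.1923

Mode 0: guard c·x = 2.2590 hit at Δt = 0.8725 (t = 0.8725), x⁻ = (2.2590) → reset → x⁺ = (2.5742), jump to mode 1
Mode 1: guard c·x = 0.9023 hit at Δt = 1.5299 (t = 2.4024), x⁻ = (-0.9023) → reset → x⁺ = (-1.1425), jump to mode 0
Mode 0: guard c·x = 2.2590 hit at Δt = 2.4097 (t = 4.8121), x⁻ = (2.2590) → reset → x⁺ = (2.5742), jump to mode 1
Mode 1: flow for 0.3957 to horizon, guard not reached → x = (1.1923)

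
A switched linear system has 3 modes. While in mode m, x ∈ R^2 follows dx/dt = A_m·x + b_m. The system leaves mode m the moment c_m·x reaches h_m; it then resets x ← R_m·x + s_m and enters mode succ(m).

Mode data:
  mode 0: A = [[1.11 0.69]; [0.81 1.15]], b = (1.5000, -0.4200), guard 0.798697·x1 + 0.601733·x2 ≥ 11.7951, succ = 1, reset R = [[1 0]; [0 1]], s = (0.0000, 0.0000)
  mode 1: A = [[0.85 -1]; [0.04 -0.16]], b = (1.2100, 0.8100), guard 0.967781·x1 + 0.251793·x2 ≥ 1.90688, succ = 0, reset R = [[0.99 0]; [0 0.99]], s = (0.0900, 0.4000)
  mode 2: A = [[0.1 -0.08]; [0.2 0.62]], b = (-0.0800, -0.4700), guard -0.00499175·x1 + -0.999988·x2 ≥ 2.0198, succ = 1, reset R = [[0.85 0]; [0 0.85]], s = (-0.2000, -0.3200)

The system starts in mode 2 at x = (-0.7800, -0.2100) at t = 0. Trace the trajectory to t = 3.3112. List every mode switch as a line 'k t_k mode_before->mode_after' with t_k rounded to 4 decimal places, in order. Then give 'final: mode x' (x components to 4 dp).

1 1.4476 2->1
2 2.4738 1->0
final: 0 8.1672 2.8003

Mode 2: guard c·x = 2.0198 hit at Δt = 1.4476 (t = 1.4476), x⁻ = (-0.9071, -2.0153) → reset → x⁺ = (-0.9711, -2.0330), jump to mode 1
Mode 1: guard c·x = 1.9069 hit at Δt = 1.0262 (t = 2.4738), x⁻ = (2.2146, -0.9386) → reset → x⁺ = (2.2824, -0.5292), jump to mode 0
Mode 0: flow for 0.8374 to horizon, guard not reached → x = (8.1672, 2.8003)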